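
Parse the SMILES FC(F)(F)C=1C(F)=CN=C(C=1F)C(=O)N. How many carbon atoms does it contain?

Count every carbon token in the SMILES (each C, including those in ring-closure positions and inside branches).
Carbon count: 7.

7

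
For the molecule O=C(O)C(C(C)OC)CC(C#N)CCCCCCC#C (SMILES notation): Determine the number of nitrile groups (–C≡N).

1

The nitrile motif appears at heavy-atom position 11 in the SMILES.
Other groups present: 1 alkyne, 1 carboxylic acid, 1 ether.
Nitrile count: 1.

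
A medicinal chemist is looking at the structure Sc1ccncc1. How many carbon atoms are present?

Count every carbon token in the SMILES (each C, including those in ring-closure positions and inside branches).
Carbon count: 5.

5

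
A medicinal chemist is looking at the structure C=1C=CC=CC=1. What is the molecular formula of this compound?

Walk through each heavy atom and fill implicit hydrogens from standard valence (C 4, N 3, O 2, S 2, halogen 1):
  atom 1: C, bond orders sum to 3 (valence 4) → 1 H
  atom 2: C, bond orders sum to 3 (valence 4) → 1 H
  atom 3: C, bond orders sum to 3 (valence 4) → 1 H
  atom 4: C, bond orders sum to 3 (valence 4) → 1 H
  atom 5: C, bond orders sum to 3 (valence 4) → 1 H
  atom 6: C, bond orders sum to 3 (valence 4) → 1 H
Totals → C:6, H:6.
In Hill order: C6H6.

C6H6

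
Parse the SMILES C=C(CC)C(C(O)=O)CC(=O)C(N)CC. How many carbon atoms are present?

Count every carbon token in the SMILES (each C, including those in ring-closure positions and inside branches).
Carbon count: 11.

11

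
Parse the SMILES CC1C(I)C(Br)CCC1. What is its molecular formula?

Walk through each heavy atom and fill implicit hydrogens from standard valence (C 4, N 3, O 2, S 2, halogen 1):
  atom 1: C, bond orders sum to 1 (valence 4) → 3 H
  atom 2: C, bond orders sum to 3 (valence 4) → 1 H
  atom 3: C, bond orders sum to 3 (valence 4) → 1 H
  atom 4: I (halogen, monovalent) → 0 H
  atom 5: C, bond orders sum to 3 (valence 4) → 1 H
  atom 6: Br (halogen, monovalent) → 0 H
  atom 7: C, bond orders sum to 2 (valence 4) → 2 H
  atom 8: C, bond orders sum to 2 (valence 4) → 2 H
  atom 9: C, bond orders sum to 2 (valence 4) → 2 H
Totals → C:7, H:12, Br:1, I:1.
In Hill order: C7H12BrI.

C7H12BrI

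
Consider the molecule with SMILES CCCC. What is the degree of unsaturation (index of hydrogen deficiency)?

0

Molecular formula: C4H10.
DoU = (2C + 2 + N − H − X) / 2, where X is the halogen count and O/S are ignored.
    = (2·4 + 2 + 0 − 10 − 0) / 2 = 0 / 2 = 0.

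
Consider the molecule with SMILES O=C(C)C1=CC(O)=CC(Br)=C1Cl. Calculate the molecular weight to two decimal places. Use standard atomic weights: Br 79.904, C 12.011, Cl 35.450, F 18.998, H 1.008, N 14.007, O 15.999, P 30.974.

First, the molecular formula is C8H6BrClO2 (counting implicit H from valence).
  Br: 1 × 79.904 = 79.904
  C: 8 × 12.011 = 96.088
  Cl: 1 × 35.450 = 35.450
  H: 6 × 1.008 = 6.048
  O: 2 × 15.999 = 31.998
Sum: 1×79.904 + 8×12.011 + 1×35.450 + 6×1.008 + 2×15.999 = 249.488 → 249.49 g/mol.

249.49 g/mol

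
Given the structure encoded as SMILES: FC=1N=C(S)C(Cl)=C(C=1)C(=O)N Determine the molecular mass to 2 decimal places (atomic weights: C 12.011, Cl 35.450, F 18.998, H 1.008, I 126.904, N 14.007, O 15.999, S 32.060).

206.62 g/mol

First, the molecular formula is C6H4ClFN2OS (counting implicit H from valence).
  C: 6 × 12.011 = 72.066
  Cl: 1 × 35.450 = 35.450
  F: 1 × 18.998 = 18.998
  H: 4 × 1.008 = 4.032
  N: 2 × 14.007 = 28.014
  O: 1 × 15.999 = 15.999
  S: 1 × 32.060 = 32.060
Sum: 6×12.011 + 1×35.450 + 1×18.998 + 4×1.008 + 2×14.007 + 1×15.999 + 1×32.060 = 206.619 → 206.62 g/mol.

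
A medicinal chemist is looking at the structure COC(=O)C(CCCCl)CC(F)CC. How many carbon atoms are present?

Count every carbon token in the SMILES (each C, including those in ring-closure positions and inside branches).
Carbon count: 10.

10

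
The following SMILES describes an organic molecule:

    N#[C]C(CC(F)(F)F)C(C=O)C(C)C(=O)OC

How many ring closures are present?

0

In SMILES, each pair of matching ring-closure digits denotes one ring-closing bond; the number of such bonds equals the number of independent rings.
Ring-closure bonds here: 0.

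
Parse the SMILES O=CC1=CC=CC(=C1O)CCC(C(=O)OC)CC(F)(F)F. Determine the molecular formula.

Walk through each heavy atom and fill implicit hydrogens from standard valence (C 4, N 3, O 2, S 2, halogen 1):
  atom 1: O, bond orders sum to 2 (valence 2) → 0 H
  atom 2: C, bond orders sum to 3 (valence 4) → 1 H
  atom 3: C, bond orders sum to 4 (valence 4) → 0 H
  atom 4: C, bond orders sum to 3 (valence 4) → 1 H
  atom 5: C, bond orders sum to 3 (valence 4) → 1 H
  atom 6: C, bond orders sum to 3 (valence 4) → 1 H
  atom 7: C, bond orders sum to 4 (valence 4) → 0 H
  atom 8: C, bond orders sum to 4 (valence 4) → 0 H
  atom 9: O, bond orders sum to 1 (valence 2) → 1 H
  atom 10: C, bond orders sum to 2 (valence 4) → 2 H
  atom 11: C, bond orders sum to 2 (valence 4) → 2 H
  atom 12: C, bond orders sum to 3 (valence 4) → 1 H
  atom 13: C, bond orders sum to 4 (valence 4) → 0 H
  atom 14: O, bond orders sum to 2 (valence 2) → 0 H
  atom 15: O, bond orders sum to 2 (valence 2) → 0 H
  atom 16: C, bond orders sum to 1 (valence 4) → 3 H
  atom 17: C, bond orders sum to 2 (valence 4) → 2 H
  atom 18: C, bond orders sum to 4 (valence 4) → 0 H
  atom 19: F (halogen, monovalent) → 0 H
  atom 20: F (halogen, monovalent) → 0 H
  atom 21: F (halogen, monovalent) → 0 H
Totals → C:14, H:15, F:3, O:4.

C14H15F3O4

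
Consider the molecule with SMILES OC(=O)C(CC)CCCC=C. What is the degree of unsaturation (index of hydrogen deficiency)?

Molecular formula: C9H16O2.
DoU = (2C + 2 + N − H − X) / 2, where X is the halogen count and O/S are ignored.
    = (2·9 + 2 + 0 − 16 − 0) / 2 = 4 / 2 = 2.

2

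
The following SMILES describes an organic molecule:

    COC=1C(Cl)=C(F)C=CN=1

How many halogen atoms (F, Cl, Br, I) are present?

Halogen atoms appear at heavy-atom positions 5, 7 (1×Cl, 1×F).
Other groups present: 1 ether.
Halogen count: 2.

2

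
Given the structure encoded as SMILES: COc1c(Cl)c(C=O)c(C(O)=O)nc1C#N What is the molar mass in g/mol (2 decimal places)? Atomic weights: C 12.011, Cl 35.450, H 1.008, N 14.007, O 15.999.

240.60 g/mol

First, the molecular formula is C9H5ClN2O4 (counting implicit H from valence).
  C: 9 × 12.011 = 108.099
  Cl: 1 × 35.450 = 35.450
  H: 5 × 1.008 = 5.040
  N: 2 × 14.007 = 28.014
  O: 4 × 15.999 = 63.996
Sum: 9×12.011 + 1×35.450 + 5×1.008 + 2×14.007 + 4×15.999 = 240.599 → 240.60 g/mol.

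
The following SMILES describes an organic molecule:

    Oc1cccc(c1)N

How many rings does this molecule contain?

In SMILES, each pair of matching ring-closure digits denotes one ring-closing bond; the number of such bonds equals the number of independent rings.
Ring-closure bonds here: 1.

1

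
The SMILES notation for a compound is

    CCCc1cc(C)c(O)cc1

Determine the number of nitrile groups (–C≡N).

Scan the SMILES for the nitrile motif — none present.
Groups that are present: 1 hydroxyl.

0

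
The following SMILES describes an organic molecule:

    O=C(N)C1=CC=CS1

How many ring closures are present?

1

In SMILES, each pair of matching ring-closure digits denotes one ring-closing bond; the number of such bonds equals the number of independent rings.
Ring-closure bonds here: 1.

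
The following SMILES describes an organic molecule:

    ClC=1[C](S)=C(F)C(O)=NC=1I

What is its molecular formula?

Walk through each heavy atom and fill implicit hydrogens from standard valence (C 4, N 3, O 2, S 2, halogen 1):
  atom 1: Cl (halogen, monovalent) → 0 H
  atom 2: C, bond orders sum to 4 (valence 4) → 0 H
  atom 3: C with explicit H count 0
  atom 4: S, bond orders sum to 1 (valence 2) → 1 H
  atom 5: C, bond orders sum to 4 (valence 4) → 0 H
  atom 6: F (halogen, monovalent) → 0 H
  atom 7: C, bond orders sum to 4 (valence 4) → 0 H
  atom 8: O, bond orders sum to 1 (valence 2) → 1 H
  atom 9: N, bond orders sum to 3 (valence 3) → 0 H
  atom 10: C, bond orders sum to 4 (valence 4) → 0 H
  atom 11: I (halogen, monovalent) → 0 H
Totals → C:5, H:2, Cl:1, F:1, I:1, N:1, O:1, S:1.

C5H2ClFINOS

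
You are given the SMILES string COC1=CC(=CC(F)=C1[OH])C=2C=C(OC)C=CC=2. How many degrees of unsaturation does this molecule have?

Degree of unsaturation = (number of rings) + (number of π bonds).
Ring closures in the SMILES: 2.
π bonds: 6 double bonds (each 1 DoU) → 6 DoU from unsaturation.
Total DoU = 2 + 6 = 8.

8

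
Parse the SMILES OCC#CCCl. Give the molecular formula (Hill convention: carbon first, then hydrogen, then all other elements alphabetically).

Walk through each heavy atom and fill implicit hydrogens from standard valence (C 4, N 3, O 2, S 2, halogen 1):
  atom 1: O, bond orders sum to 1 (valence 2) → 1 H
  atom 2: C, bond orders sum to 2 (valence 4) → 2 H
  atom 3: C, bond orders sum to 4 (valence 4) → 0 H
  atom 4: C, bond orders sum to 4 (valence 4) → 0 H
  atom 5: C, bond orders sum to 2 (valence 4) → 2 H
  atom 6: Cl (halogen, monovalent) → 0 H
Totals → C:4, H:5, Cl:1, O:1.

C4H5ClO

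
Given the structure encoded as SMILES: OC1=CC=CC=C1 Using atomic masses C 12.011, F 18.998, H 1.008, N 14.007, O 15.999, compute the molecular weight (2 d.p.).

94.11 g/mol

First, the molecular formula is C6H6O (counting implicit H from valence).
  C: 6 × 12.011 = 72.066
  H: 6 × 1.008 = 6.048
  O: 1 × 15.999 = 15.999
Sum: 6×12.011 + 6×1.008 + 1×15.999 = 94.113 → 94.11 g/mol.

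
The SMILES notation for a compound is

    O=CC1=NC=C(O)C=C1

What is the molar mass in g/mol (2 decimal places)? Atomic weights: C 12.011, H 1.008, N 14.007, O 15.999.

123.11 g/mol

First, the molecular formula is C6H5NO2 (counting implicit H from valence).
  C: 6 × 12.011 = 72.066
  H: 5 × 1.008 = 5.040
  N: 1 × 14.007 = 14.007
  O: 2 × 15.999 = 31.998
Sum: 6×12.011 + 5×1.008 + 1×14.007 + 2×15.999 = 123.111 → 123.11 g/mol.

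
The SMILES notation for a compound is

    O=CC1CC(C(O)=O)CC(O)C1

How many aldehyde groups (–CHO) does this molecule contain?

1

The aldehyde motif appears at heavy-atom position 2 in the SMILES.
Other groups present: 1 carboxylic acid, 1 hydroxyl.
Aldehyde count: 1.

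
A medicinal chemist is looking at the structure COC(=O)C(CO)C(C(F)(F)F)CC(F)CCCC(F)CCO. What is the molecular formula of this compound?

Walk through each heavy atom and fill implicit hydrogens from standard valence (C 4, N 3, O 2, S 2, halogen 1):
  atom 1: C, bond orders sum to 1 (valence 4) → 3 H
  atom 2: O, bond orders sum to 2 (valence 2) → 0 H
  atom 3: C, bond orders sum to 4 (valence 4) → 0 H
  atom 4: O, bond orders sum to 2 (valence 2) → 0 H
  atom 5: C, bond orders sum to 3 (valence 4) → 1 H
  atom 6: C, bond orders sum to 2 (valence 4) → 2 H
  atom 7: O, bond orders sum to 1 (valence 2) → 1 H
  atom 8: C, bond orders sum to 3 (valence 4) → 1 H
  atom 9: C, bond orders sum to 4 (valence 4) → 0 H
  atom 10: F (halogen, monovalent) → 0 H
  atom 11: F (halogen, monovalent) → 0 H
  atom 12: F (halogen, monovalent) → 0 H
  atom 13: C, bond orders sum to 2 (valence 4) → 2 H
  atom 14: C, bond orders sum to 3 (valence 4) → 1 H
  atom 15: F (halogen, monovalent) → 0 H
  atom 16: C, bond orders sum to 2 (valence 4) → 2 H
  atom 17: C, bond orders sum to 2 (valence 4) → 2 H
  atom 18: C, bond orders sum to 2 (valence 4) → 2 H
  atom 19: C, bond orders sum to 3 (valence 4) → 1 H
  atom 20: F (halogen, monovalent) → 0 H
  atom 21: C, bond orders sum to 2 (valence 4) → 2 H
  atom 22: C, bond orders sum to 2 (valence 4) → 2 H
  atom 23: O, bond orders sum to 1 (valence 2) → 1 H
Totals → C:14, H:23, F:5, O:4.
In Hill order: C14H23F5O4.

C14H23F5O4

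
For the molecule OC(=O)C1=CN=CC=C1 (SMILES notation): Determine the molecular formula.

C6H5NO2

Walk through each heavy atom and fill implicit hydrogens from standard valence (C 4, N 3, O 2, S 2, halogen 1):
  atom 1: O, bond orders sum to 1 (valence 2) → 1 H
  atom 2: C, bond orders sum to 4 (valence 4) → 0 H
  atom 3: O, bond orders sum to 2 (valence 2) → 0 H
  atom 4: C, bond orders sum to 4 (valence 4) → 0 H
  atom 5: C, bond orders sum to 3 (valence 4) → 1 H
  atom 6: N, bond orders sum to 3 (valence 3) → 0 H
  atom 7: C, bond orders sum to 3 (valence 4) → 1 H
  atom 8: C, bond orders sum to 3 (valence 4) → 1 H
  atom 9: C, bond orders sum to 3 (valence 4) → 1 H
Totals → C:6, H:5, N:1, O:2.
In Hill order: C6H5NO2.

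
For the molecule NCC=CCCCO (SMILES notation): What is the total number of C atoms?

Count every carbon token in the SMILES (each C, including those in ring-closure positions and inside branches).
Carbon count: 6.

6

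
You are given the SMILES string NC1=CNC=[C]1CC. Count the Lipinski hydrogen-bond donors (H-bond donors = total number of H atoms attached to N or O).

Donors: find every N or O and count the H atoms it carries.
  atom 1 (N): bond orders sum to 1 → 2 H
  atom 4 (N): bond orders sum to 2 → 1 H
Lipinski HBD = 3.

3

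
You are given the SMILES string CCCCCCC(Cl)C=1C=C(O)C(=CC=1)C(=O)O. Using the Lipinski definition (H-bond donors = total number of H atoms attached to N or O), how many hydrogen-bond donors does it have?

2

Donors: find every N or O and count the H atoms it carries.
  atom 12 (O): bond orders sum to 1 → 1 H
  atom 17 (O): bond orders sum to 2 → 0 H
  atom 18 (O): bond orders sum to 1 → 1 H
Lipinski HBD = 2.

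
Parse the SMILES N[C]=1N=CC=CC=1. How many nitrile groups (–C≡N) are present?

0

Scan the SMILES for the nitrile motif — none present.
Groups that are present: 1 primary amine.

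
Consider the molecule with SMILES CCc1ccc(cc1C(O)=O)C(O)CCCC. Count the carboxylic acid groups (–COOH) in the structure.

1

The carboxylic acid motif appears at heavy-atom position 9 in the SMILES.
Other groups present: 1 hydroxyl.
Carboxylic acid count: 1.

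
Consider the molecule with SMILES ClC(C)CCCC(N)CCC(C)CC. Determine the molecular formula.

Walk through each heavy atom and fill implicit hydrogens from standard valence (C 4, N 3, O 2, S 2, halogen 1):
  atom 1: Cl (halogen, monovalent) → 0 H
  atom 2: C, bond orders sum to 3 (valence 4) → 1 H
  atom 3: C, bond orders sum to 1 (valence 4) → 3 H
  atom 4: C, bond orders sum to 2 (valence 4) → 2 H
  atom 5: C, bond orders sum to 2 (valence 4) → 2 H
  atom 6: C, bond orders sum to 2 (valence 4) → 2 H
  atom 7: C, bond orders sum to 3 (valence 4) → 1 H
  atom 8: N, bond orders sum to 1 (valence 3) → 2 H
  atom 9: C, bond orders sum to 2 (valence 4) → 2 H
  atom 10: C, bond orders sum to 2 (valence 4) → 2 H
  atom 11: C, bond orders sum to 3 (valence 4) → 1 H
  atom 12: C, bond orders sum to 1 (valence 4) → 3 H
  atom 13: C, bond orders sum to 2 (valence 4) → 2 H
  atom 14: C, bond orders sum to 1 (valence 4) → 3 H
Totals → C:12, H:26, Cl:1, N:1.
In Hill order: C12H26ClN.

C12H26ClN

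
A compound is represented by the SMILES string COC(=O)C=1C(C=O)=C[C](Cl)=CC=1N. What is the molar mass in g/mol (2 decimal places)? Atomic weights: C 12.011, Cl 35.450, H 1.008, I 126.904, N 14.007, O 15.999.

First, the molecular formula is C9H8ClNO3 (counting implicit H from valence).
  C: 9 × 12.011 = 108.099
  Cl: 1 × 35.450 = 35.450
  H: 8 × 1.008 = 8.064
  N: 1 × 14.007 = 14.007
  O: 3 × 15.999 = 47.997
Sum: 9×12.011 + 1×35.450 + 8×1.008 + 1×14.007 + 3×15.999 = 213.617 → 213.62 g/mol.

213.62 g/mol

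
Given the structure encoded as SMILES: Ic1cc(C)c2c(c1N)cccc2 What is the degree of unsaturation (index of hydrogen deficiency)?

7

Molecular formula: C11H10IN.
DoU = (2C + 2 + N − H − X) / 2, where X is the halogen count and O/S are ignored.
    = (2·11 + 2 + 1 − 10 − 1) / 2 = 14 / 2 = 7.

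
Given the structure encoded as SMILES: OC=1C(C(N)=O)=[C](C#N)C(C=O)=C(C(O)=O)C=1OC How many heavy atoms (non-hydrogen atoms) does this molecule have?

19

Every atom symbol written in the SMILES (organic subset) is one heavy atom; implicit H are not written.
Heavy atoms by element → C:11, N:2, O:6.
Total: 19.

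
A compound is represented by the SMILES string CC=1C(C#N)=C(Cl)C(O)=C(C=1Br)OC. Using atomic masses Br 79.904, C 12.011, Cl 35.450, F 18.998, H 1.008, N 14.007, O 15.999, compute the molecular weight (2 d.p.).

276.51 g/mol

First, the molecular formula is C9H7BrClNO2 (counting implicit H from valence).
  Br: 1 × 79.904 = 79.904
  C: 9 × 12.011 = 108.099
  Cl: 1 × 35.450 = 35.450
  H: 7 × 1.008 = 7.056
  N: 1 × 14.007 = 14.007
  O: 2 × 15.999 = 31.998
Sum: 1×79.904 + 9×12.011 + 1×35.450 + 7×1.008 + 1×14.007 + 2×15.999 = 276.514 → 276.51 g/mol.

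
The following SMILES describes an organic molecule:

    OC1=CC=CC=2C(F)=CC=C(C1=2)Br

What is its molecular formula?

C10H6BrFO

Walk through each heavy atom and fill implicit hydrogens from standard valence (C 4, N 3, O 2, S 2, halogen 1):
  atom 1: O, bond orders sum to 1 (valence 2) → 1 H
  atom 2: C, bond orders sum to 4 (valence 4) → 0 H
  atom 3: C, bond orders sum to 3 (valence 4) → 1 H
  atom 4: C, bond orders sum to 3 (valence 4) → 1 H
  atom 5: C, bond orders sum to 3 (valence 4) → 1 H
  atom 6: C, bond orders sum to 4 (valence 4) → 0 H
  atom 7: C, bond orders sum to 4 (valence 4) → 0 H
  atom 8: F (halogen, monovalent) → 0 H
  atom 9: C, bond orders sum to 3 (valence 4) → 1 H
  atom 10: C, bond orders sum to 3 (valence 4) → 1 H
  atom 11: C, bond orders sum to 4 (valence 4) → 0 H
  atom 12: C, bond orders sum to 4 (valence 4) → 0 H
  atom 13: Br (halogen, monovalent) → 0 H
Totals → C:10, H:6, Br:1, F:1, O:1.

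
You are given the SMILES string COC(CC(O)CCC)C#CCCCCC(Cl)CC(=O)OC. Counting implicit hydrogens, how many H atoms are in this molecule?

Walk through each heavy atom and fill implicit hydrogens from standard valence (C 4, N 3, O 2, S 2, halogen 1):
  atom 1: C, bond orders sum to 1 (valence 4) → 3 H
  atom 2: O, bond orders sum to 2 (valence 2) → 0 H
  atom 3: C, bond orders sum to 3 (valence 4) → 1 H
  atom 4: C, bond orders sum to 2 (valence 4) → 2 H
  atom 5: C, bond orders sum to 3 (valence 4) → 1 H
  atom 6: O, bond orders sum to 1 (valence 2) → 1 H
  atom 7: C, bond orders sum to 2 (valence 4) → 2 H
  atom 8: C, bond orders sum to 2 (valence 4) → 2 H
  atom 9: C, bond orders sum to 1 (valence 4) → 3 H
  atom 10: C, bond orders sum to 4 (valence 4) → 0 H
  atom 11: C, bond orders sum to 4 (valence 4) → 0 H
  atom 12: C, bond orders sum to 2 (valence 4) → 2 H
  atom 13: C, bond orders sum to 2 (valence 4) → 2 H
  atom 14: C, bond orders sum to 2 (valence 4) → 2 H
  atom 15: C, bond orders sum to 2 (valence 4) → 2 H
  atom 16: C, bond orders sum to 3 (valence 4) → 1 H
  atom 17: Cl (halogen, monovalent) → 0 H
  atom 18: C, bond orders sum to 2 (valence 4) → 2 H
  atom 19: C, bond orders sum to 4 (valence 4) → 0 H
  atom 20: O, bond orders sum to 2 (valence 2) → 0 H
  atom 21: O, bond orders sum to 2 (valence 2) → 0 H
  atom 22: C, bond orders sum to 1 (valence 4) → 3 H
Total hydrogens: 29.

29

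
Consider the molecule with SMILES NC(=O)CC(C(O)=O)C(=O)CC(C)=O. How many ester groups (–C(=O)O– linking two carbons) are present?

0

Scan the SMILES for the ester motif — none present.
Groups that are present: 1 amide, 1 carboxylic acid, 2 ketone.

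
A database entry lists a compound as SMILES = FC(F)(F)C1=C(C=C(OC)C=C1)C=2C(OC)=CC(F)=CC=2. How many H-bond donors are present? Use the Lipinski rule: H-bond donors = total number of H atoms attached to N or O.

0

Donors: find every N or O and count the H atoms it carries.
  atom 9 (O): bond orders sum to 2 → 0 H
  atom 15 (O): bond orders sum to 2 → 0 H
Lipinski HBD = 0.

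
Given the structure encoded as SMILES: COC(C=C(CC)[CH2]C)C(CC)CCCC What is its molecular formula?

C15H30O

Walk through each heavy atom and fill implicit hydrogens from standard valence (C 4, N 3, O 2, S 2, halogen 1):
  atom 1: C, bond orders sum to 1 (valence 4) → 3 H
  atom 2: O, bond orders sum to 2 (valence 2) → 0 H
  atom 3: C, bond orders sum to 3 (valence 4) → 1 H
  atom 4: C, bond orders sum to 3 (valence 4) → 1 H
  atom 5: C, bond orders sum to 4 (valence 4) → 0 H
  atom 6: C, bond orders sum to 2 (valence 4) → 2 H
  atom 7: C, bond orders sum to 1 (valence 4) → 3 H
  atom 8: C with explicit H count 2
  atom 9: C, bond orders sum to 1 (valence 4) → 3 H
  atom 10: C, bond orders sum to 3 (valence 4) → 1 H
  atom 11: C, bond orders sum to 2 (valence 4) → 2 H
  atom 12: C, bond orders sum to 1 (valence 4) → 3 H
  atom 13: C, bond orders sum to 2 (valence 4) → 2 H
  atom 14: C, bond orders sum to 2 (valence 4) → 2 H
  atom 15: C, bond orders sum to 2 (valence 4) → 2 H
  atom 16: C, bond orders sum to 1 (valence 4) → 3 H
Totals → C:15, H:30, O:1.
In Hill order: C15H30O.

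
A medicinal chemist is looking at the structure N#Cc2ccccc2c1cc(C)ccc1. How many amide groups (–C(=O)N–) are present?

Scan the SMILES for the amide motif — none present.
Groups that are present: 1 nitrile.

0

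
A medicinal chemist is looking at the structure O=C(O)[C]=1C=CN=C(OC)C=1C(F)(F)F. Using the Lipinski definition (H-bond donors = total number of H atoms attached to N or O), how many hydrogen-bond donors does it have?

1

Donors: find every N or O and count the H atoms it carries.
  atom 1 (O): bond orders sum to 2 → 0 H
  atom 3 (O): bond orders sum to 1 → 1 H
  atom 7 (N): bond orders sum to 3 → 0 H
  atom 9 (O): bond orders sum to 2 → 0 H
Lipinski HBD = 1.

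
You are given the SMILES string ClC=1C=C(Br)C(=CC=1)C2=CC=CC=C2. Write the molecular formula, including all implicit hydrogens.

Walk through each heavy atom and fill implicit hydrogens from standard valence (C 4, N 3, O 2, S 2, halogen 1):
  atom 1: Cl (halogen, monovalent) → 0 H
  atom 2: C, bond orders sum to 4 (valence 4) → 0 H
  atom 3: C, bond orders sum to 3 (valence 4) → 1 H
  atom 4: C, bond orders sum to 4 (valence 4) → 0 H
  atom 5: Br (halogen, monovalent) → 0 H
  atom 6: C, bond orders sum to 4 (valence 4) → 0 H
  atom 7: C, bond orders sum to 3 (valence 4) → 1 H
  atom 8: C, bond orders sum to 3 (valence 4) → 1 H
  atom 9: C, bond orders sum to 4 (valence 4) → 0 H
  atom 10: C, bond orders sum to 3 (valence 4) → 1 H
  atom 11: C, bond orders sum to 3 (valence 4) → 1 H
  atom 12: C, bond orders sum to 3 (valence 4) → 1 H
  atom 13: C, bond orders sum to 3 (valence 4) → 1 H
  atom 14: C, bond orders sum to 3 (valence 4) → 1 H
Totals → C:12, H:8, Br:1, Cl:1.
In Hill order: C12H8BrCl.

C12H8BrCl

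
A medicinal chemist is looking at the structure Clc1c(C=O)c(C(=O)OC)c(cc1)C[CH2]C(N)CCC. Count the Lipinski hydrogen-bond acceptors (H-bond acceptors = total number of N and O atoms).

4

N atoms: 1; O atoms: 3.
Lipinski HBA = 1 + 3 = 4.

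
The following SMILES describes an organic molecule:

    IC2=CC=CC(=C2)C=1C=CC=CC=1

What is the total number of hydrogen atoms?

Walk through each heavy atom and fill implicit hydrogens from standard valence (C 4, N 3, O 2, S 2, halogen 1):
  atom 1: I (halogen, monovalent) → 0 H
  atom 2: C, bond orders sum to 4 (valence 4) → 0 H
  atom 3: C, bond orders sum to 3 (valence 4) → 1 H
  atom 4: C, bond orders sum to 3 (valence 4) → 1 H
  atom 5: C, bond orders sum to 3 (valence 4) → 1 H
  atom 6: C, bond orders sum to 4 (valence 4) → 0 H
  atom 7: C, bond orders sum to 3 (valence 4) → 1 H
  atom 8: C, bond orders sum to 4 (valence 4) → 0 H
  atom 9: C, bond orders sum to 3 (valence 4) → 1 H
  atom 10: C, bond orders sum to 3 (valence 4) → 1 H
  atom 11: C, bond orders sum to 3 (valence 4) → 1 H
  atom 12: C, bond orders sum to 3 (valence 4) → 1 H
  atom 13: C, bond orders sum to 3 (valence 4) → 1 H
Total hydrogens: 9.

9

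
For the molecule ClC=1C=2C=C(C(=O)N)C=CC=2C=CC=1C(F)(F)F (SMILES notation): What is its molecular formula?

Walk through each heavy atom and fill implicit hydrogens from standard valence (C 4, N 3, O 2, S 2, halogen 1):
  atom 1: Cl (halogen, monovalent) → 0 H
  atom 2: C, bond orders sum to 4 (valence 4) → 0 H
  atom 3: C, bond orders sum to 4 (valence 4) → 0 H
  atom 4: C, bond orders sum to 3 (valence 4) → 1 H
  atom 5: C, bond orders sum to 4 (valence 4) → 0 H
  atom 6: C, bond orders sum to 4 (valence 4) → 0 H
  atom 7: O, bond orders sum to 2 (valence 2) → 0 H
  atom 8: N, bond orders sum to 1 (valence 3) → 2 H
  atom 9: C, bond orders sum to 3 (valence 4) → 1 H
  atom 10: C, bond orders sum to 3 (valence 4) → 1 H
  atom 11: C, bond orders sum to 4 (valence 4) → 0 H
  atom 12: C, bond orders sum to 3 (valence 4) → 1 H
  atom 13: C, bond orders sum to 3 (valence 4) → 1 H
  atom 14: C, bond orders sum to 4 (valence 4) → 0 H
  atom 15: C, bond orders sum to 4 (valence 4) → 0 H
  atom 16: F (halogen, monovalent) → 0 H
  atom 17: F (halogen, monovalent) → 0 H
  atom 18: F (halogen, monovalent) → 0 H
Totals → C:12, H:7, Cl:1, F:3, N:1, O:1.

C12H7ClF3NO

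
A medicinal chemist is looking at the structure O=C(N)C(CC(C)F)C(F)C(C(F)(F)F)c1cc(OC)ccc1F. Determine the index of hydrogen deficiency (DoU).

5

Molecular formula: C15H17F6NO2.
DoU = (2C + 2 + N − H − X) / 2, where X is the halogen count and O/S are ignored.
    = (2·15 + 2 + 1 − 17 − 6) / 2 = 10 / 2 = 5.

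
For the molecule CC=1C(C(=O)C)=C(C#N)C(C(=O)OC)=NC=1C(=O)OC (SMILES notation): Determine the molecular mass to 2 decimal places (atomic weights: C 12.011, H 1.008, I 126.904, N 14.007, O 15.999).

First, the molecular formula is C13H12N2O5 (counting implicit H from valence).
  C: 13 × 12.011 = 156.143
  H: 12 × 1.008 = 12.096
  N: 2 × 14.007 = 28.014
  O: 5 × 15.999 = 79.995
Sum: 13×12.011 + 12×1.008 + 2×14.007 + 5×15.999 = 276.248 → 276.25 g/mol.

276.25 g/mol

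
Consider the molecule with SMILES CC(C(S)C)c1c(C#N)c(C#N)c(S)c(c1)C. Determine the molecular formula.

C13H14N2S2

Walk through each heavy atom and fill implicit hydrogens from standard valence (C 4, N 3, O 2, S 2, halogen 1); for lowercase aromatic atoms, an aromatic c carries 1 H when it has two neighbours and 0 H with three, and aromatic n carries 0 H:
  atom 1: C, bond orders sum to 1 (valence 4) → 3 H
  atom 2: C, bond orders sum to 3 (valence 4) → 1 H
  atom 3: C, bond orders sum to 3 (valence 4) → 1 H
  atom 4: S, bond orders sum to 1 (valence 2) → 1 H
  atom 5: C, bond orders sum to 1 (valence 4) → 3 H
  atom 6: aromatic c, 3 neighbours → 0 H
  atom 7: aromatic c, 3 neighbours → 0 H
  atom 8: C, bond orders sum to 4 (valence 4) → 0 H
  atom 9: N, bond orders sum to 3 (valence 3) → 0 H
  atom 10: aromatic c, 3 neighbours → 0 H
  atom 11: C, bond orders sum to 4 (valence 4) → 0 H
  atom 12: N, bond orders sum to 3 (valence 3) → 0 H
  atom 13: aromatic c, 3 neighbours → 0 H
  atom 14: S, bond orders sum to 1 (valence 2) → 1 H
  atom 15: aromatic c, 3 neighbours → 0 H
  atom 16: aromatic c, 2 neighbours → 1 H
  atom 17: C, bond orders sum to 1 (valence 4) → 3 H
Totals → C:13, H:14, N:2, S:2.
In Hill order: C13H14N2S2.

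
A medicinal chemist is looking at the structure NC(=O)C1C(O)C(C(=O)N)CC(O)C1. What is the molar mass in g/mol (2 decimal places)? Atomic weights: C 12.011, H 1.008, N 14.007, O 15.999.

202.21 g/mol

First, the molecular formula is C8H14N2O4 (counting implicit H from valence).
  C: 8 × 12.011 = 96.088
  H: 14 × 1.008 = 14.112
  N: 2 × 14.007 = 28.014
  O: 4 × 15.999 = 63.996
Sum: 8×12.011 + 14×1.008 + 2×14.007 + 4×15.999 = 202.210 → 202.21 g/mol.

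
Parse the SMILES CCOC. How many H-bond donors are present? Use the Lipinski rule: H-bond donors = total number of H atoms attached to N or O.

0

Donors: find every N or O and count the H atoms it carries.
  atom 3 (O): bond orders sum to 2 → 0 H
Lipinski HBD = 0.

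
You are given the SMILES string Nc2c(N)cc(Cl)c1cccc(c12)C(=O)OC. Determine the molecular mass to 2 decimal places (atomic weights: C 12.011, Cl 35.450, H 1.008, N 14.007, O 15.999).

First, the molecular formula is C12H11ClN2O2 (counting implicit H from valence).
  C: 12 × 12.011 = 144.132
  Cl: 1 × 35.450 = 35.450
  H: 11 × 1.008 = 11.088
  N: 2 × 14.007 = 28.014
  O: 2 × 15.999 = 31.998
Sum: 12×12.011 + 1×35.450 + 11×1.008 + 2×14.007 + 2×15.999 = 250.682 → 250.68 g/mol.

250.68 g/mol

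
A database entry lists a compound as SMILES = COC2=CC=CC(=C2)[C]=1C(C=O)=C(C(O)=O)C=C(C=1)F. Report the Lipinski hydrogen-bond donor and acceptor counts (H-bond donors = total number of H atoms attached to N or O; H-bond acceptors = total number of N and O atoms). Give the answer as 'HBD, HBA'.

Donors: find every N or O and count the H atoms it carries.
  atom 2 (O): bond orders sum to 2 → 0 H
  atom 12 (O): bond orders sum to 2 → 0 H
  atom 15 (O): bond orders sum to 1 → 1 H
  atom 16 (O): bond orders sum to 2 → 0 H
Lipinski HBD = 1.
Acceptors: N atoms = 0, O atoms = 4 → HBA = 4.

1, 4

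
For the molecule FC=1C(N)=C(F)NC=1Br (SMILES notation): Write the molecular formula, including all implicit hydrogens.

C4H3BrF2N2

Walk through each heavy atom and fill implicit hydrogens from standard valence (C 4, N 3, O 2, S 2, halogen 1):
  atom 1: F (halogen, monovalent) → 0 H
  atom 2: C, bond orders sum to 4 (valence 4) → 0 H
  atom 3: C, bond orders sum to 4 (valence 4) → 0 H
  atom 4: N, bond orders sum to 1 (valence 3) → 2 H
  atom 5: C, bond orders sum to 4 (valence 4) → 0 H
  atom 6: F (halogen, monovalent) → 0 H
  atom 7: N, bond orders sum to 2 (valence 3) → 1 H
  atom 8: C, bond orders sum to 4 (valence 4) → 0 H
  atom 9: Br (halogen, monovalent) → 0 H
Totals → C:4, H:3, Br:1, F:2, N:2.
In Hill order: C4H3BrF2N2.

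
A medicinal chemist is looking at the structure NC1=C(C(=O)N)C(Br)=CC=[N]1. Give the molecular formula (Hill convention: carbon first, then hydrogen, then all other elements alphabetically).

Walk through each heavy atom and fill implicit hydrogens from standard valence (C 4, N 3, O 2, S 2, halogen 1):
  atom 1: N, bond orders sum to 1 (valence 3) → 2 H
  atom 2: C, bond orders sum to 4 (valence 4) → 0 H
  atom 3: C, bond orders sum to 4 (valence 4) → 0 H
  atom 4: C, bond orders sum to 4 (valence 4) → 0 H
  atom 5: O, bond orders sum to 2 (valence 2) → 0 H
  atom 6: N, bond orders sum to 1 (valence 3) → 2 H
  atom 7: C, bond orders sum to 4 (valence 4) → 0 H
  atom 8: Br (halogen, monovalent) → 0 H
  atom 9: C, bond orders sum to 3 (valence 4) → 1 H
  atom 10: C, bond orders sum to 3 (valence 4) → 1 H
  atom 11: N with explicit H count 0
Totals → C:6, H:6, Br:1, N:3, O:1.

C6H6BrN3O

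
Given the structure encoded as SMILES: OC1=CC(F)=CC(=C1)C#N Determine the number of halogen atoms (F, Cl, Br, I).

1

Halogen atoms appear at heavy-atom position 5 (1×F).
Other groups present: 1 hydroxyl, 1 nitrile.
Halogen count: 1.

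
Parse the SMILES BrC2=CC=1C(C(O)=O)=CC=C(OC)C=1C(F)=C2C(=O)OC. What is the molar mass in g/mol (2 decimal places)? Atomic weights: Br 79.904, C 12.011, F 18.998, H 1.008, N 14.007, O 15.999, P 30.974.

357.13 g/mol

First, the molecular formula is C14H10BrFO5 (counting implicit H from valence).
  Br: 1 × 79.904 = 79.904
  C: 14 × 12.011 = 168.154
  F: 1 × 18.998 = 18.998
  H: 10 × 1.008 = 10.080
  O: 5 × 15.999 = 79.995
Sum: 1×79.904 + 14×12.011 + 1×18.998 + 10×1.008 + 5×15.999 = 357.131 → 357.13 g/mol.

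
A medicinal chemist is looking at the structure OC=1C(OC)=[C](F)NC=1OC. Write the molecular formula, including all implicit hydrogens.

C6H8FNO3

Walk through each heavy atom and fill implicit hydrogens from standard valence (C 4, N 3, O 2, S 2, halogen 1):
  atom 1: O, bond orders sum to 1 (valence 2) → 1 H
  atom 2: C, bond orders sum to 4 (valence 4) → 0 H
  atom 3: C, bond orders sum to 4 (valence 4) → 0 H
  atom 4: O, bond orders sum to 2 (valence 2) → 0 H
  atom 5: C, bond orders sum to 1 (valence 4) → 3 H
  atom 6: C with explicit H count 0
  atom 7: F (halogen, monovalent) → 0 H
  atom 8: N, bond orders sum to 2 (valence 3) → 1 H
  atom 9: C, bond orders sum to 4 (valence 4) → 0 H
  atom 10: O, bond orders sum to 2 (valence 2) → 0 H
  atom 11: C, bond orders sum to 1 (valence 4) → 3 H
Totals → C:6, H:8, F:1, N:1, O:3.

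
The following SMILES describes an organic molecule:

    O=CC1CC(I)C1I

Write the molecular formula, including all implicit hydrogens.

Walk through each heavy atom and fill implicit hydrogens from standard valence (C 4, N 3, O 2, S 2, halogen 1):
  atom 1: O, bond orders sum to 2 (valence 2) → 0 H
  atom 2: C, bond orders sum to 3 (valence 4) → 1 H
  atom 3: C, bond orders sum to 3 (valence 4) → 1 H
  atom 4: C, bond orders sum to 2 (valence 4) → 2 H
  atom 5: C, bond orders sum to 3 (valence 4) → 1 H
  atom 6: I (halogen, monovalent) → 0 H
  atom 7: C, bond orders sum to 3 (valence 4) → 1 H
  atom 8: I (halogen, monovalent) → 0 H
Totals → C:5, H:6, I:2, O:1.
In Hill order: C5H6I2O.

C5H6I2O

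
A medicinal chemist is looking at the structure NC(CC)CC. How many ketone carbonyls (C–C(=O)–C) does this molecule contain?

Scan the SMILES for the ketone motif — none present.
Groups that are present: 1 primary amine.

0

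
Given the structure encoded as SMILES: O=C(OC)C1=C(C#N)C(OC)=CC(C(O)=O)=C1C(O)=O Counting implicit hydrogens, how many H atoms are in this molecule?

9

Walk through each heavy atom and fill implicit hydrogens from standard valence (C 4, N 3, O 2, S 2, halogen 1):
  atom 1: O, bond orders sum to 2 (valence 2) → 0 H
  atom 2: C, bond orders sum to 4 (valence 4) → 0 H
  atom 3: O, bond orders sum to 2 (valence 2) → 0 H
  atom 4: C, bond orders sum to 1 (valence 4) → 3 H
  atom 5: C, bond orders sum to 4 (valence 4) → 0 H
  atom 6: C, bond orders sum to 4 (valence 4) → 0 H
  atom 7: C, bond orders sum to 4 (valence 4) → 0 H
  atom 8: N, bond orders sum to 3 (valence 3) → 0 H
  atom 9: C, bond orders sum to 4 (valence 4) → 0 H
  atom 10: O, bond orders sum to 2 (valence 2) → 0 H
  atom 11: C, bond orders sum to 1 (valence 4) → 3 H
  atom 12: C, bond orders sum to 3 (valence 4) → 1 H
  atom 13: C, bond orders sum to 4 (valence 4) → 0 H
  atom 14: C, bond orders sum to 4 (valence 4) → 0 H
  atom 15: O, bond orders sum to 1 (valence 2) → 1 H
  atom 16: O, bond orders sum to 2 (valence 2) → 0 H
  atom 17: C, bond orders sum to 4 (valence 4) → 0 H
  atom 18: C, bond orders sum to 4 (valence 4) → 0 H
  atom 19: O, bond orders sum to 1 (valence 2) → 1 H
  atom 20: O, bond orders sum to 2 (valence 2) → 0 H
Total hydrogens: 9.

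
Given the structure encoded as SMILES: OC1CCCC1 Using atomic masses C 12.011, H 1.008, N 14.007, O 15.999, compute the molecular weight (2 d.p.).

86.13 g/mol

First, the molecular formula is C5H10O (counting implicit H from valence).
  C: 5 × 12.011 = 60.055
  H: 10 × 1.008 = 10.080
  O: 1 × 15.999 = 15.999
Sum: 5×12.011 + 10×1.008 + 1×15.999 = 86.134 → 86.13 g/mol.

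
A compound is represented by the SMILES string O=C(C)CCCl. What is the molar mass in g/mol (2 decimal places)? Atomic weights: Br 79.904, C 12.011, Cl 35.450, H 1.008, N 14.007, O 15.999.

First, the molecular formula is C4H7ClO (counting implicit H from valence).
  C: 4 × 12.011 = 48.044
  Cl: 1 × 35.450 = 35.450
  H: 7 × 1.008 = 7.056
  O: 1 × 15.999 = 15.999
Sum: 4×12.011 + 1×35.450 + 7×1.008 + 1×15.999 = 106.549 → 106.55 g/mol.

106.55 g/mol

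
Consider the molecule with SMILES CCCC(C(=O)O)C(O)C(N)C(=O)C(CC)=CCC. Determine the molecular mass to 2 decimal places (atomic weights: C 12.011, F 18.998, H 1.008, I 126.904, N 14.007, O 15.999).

First, the molecular formula is C14H25NO4 (counting implicit H from valence).
  C: 14 × 12.011 = 168.154
  H: 25 × 1.008 = 25.200
  N: 1 × 14.007 = 14.007
  O: 4 × 15.999 = 63.996
Sum: 14×12.011 + 25×1.008 + 1×14.007 + 4×15.999 = 271.357 → 271.36 g/mol.

271.36 g/mol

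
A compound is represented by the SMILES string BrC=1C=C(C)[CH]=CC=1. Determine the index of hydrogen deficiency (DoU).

Degree of unsaturation = (number of rings) + (number of π bonds).
Ring closures in the SMILES: 1.
π bonds: 3 double bonds (each 1 DoU) → 3 DoU from unsaturation.
Total DoU = 1 + 3 = 4.

4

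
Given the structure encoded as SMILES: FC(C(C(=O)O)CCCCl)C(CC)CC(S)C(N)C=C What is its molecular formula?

Walk through each heavy atom and fill implicit hydrogens from standard valence (C 4, N 3, O 2, S 2, halogen 1):
  atom 1: F (halogen, monovalent) → 0 H
  atom 2: C, bond orders sum to 3 (valence 4) → 1 H
  atom 3: C, bond orders sum to 3 (valence 4) → 1 H
  atom 4: C, bond orders sum to 4 (valence 4) → 0 H
  atom 5: O, bond orders sum to 2 (valence 2) → 0 H
  atom 6: O, bond orders sum to 1 (valence 2) → 1 H
  atom 7: C, bond orders sum to 2 (valence 4) → 2 H
  atom 8: C, bond orders sum to 2 (valence 4) → 2 H
  atom 9: C, bond orders sum to 2 (valence 4) → 2 H
  atom 10: Cl (halogen, monovalent) → 0 H
  atom 11: C, bond orders sum to 3 (valence 4) → 1 H
  atom 12: C, bond orders sum to 2 (valence 4) → 2 H
  atom 13: C, bond orders sum to 1 (valence 4) → 3 H
  atom 14: C, bond orders sum to 2 (valence 4) → 2 H
  atom 15: C, bond orders sum to 3 (valence 4) → 1 H
  atom 16: S, bond orders sum to 1 (valence 2) → 1 H
  atom 17: C, bond orders sum to 3 (valence 4) → 1 H
  atom 18: N, bond orders sum to 1 (valence 3) → 2 H
  atom 19: C, bond orders sum to 3 (valence 4) → 1 H
  atom 20: C, bond orders sum to 2 (valence 4) → 2 H
Totals → C:14, H:25, Cl:1, F:1, N:1, O:2, S:1.

C14H25ClFNO2S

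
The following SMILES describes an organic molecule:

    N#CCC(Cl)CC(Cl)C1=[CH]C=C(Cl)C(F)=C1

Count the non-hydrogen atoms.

Every atom symbol written in the SMILES (organic subset) is one heavy atom; implicit H are not written.
Heavy atoms by element → C:11, Cl:3, F:1, N:1.
Total: 16.

16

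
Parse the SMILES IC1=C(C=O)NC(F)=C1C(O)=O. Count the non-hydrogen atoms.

12

Every atom symbol written in the SMILES (organic subset) is one heavy atom; implicit H are not written.
Heavy atoms by element → C:6, F:1, I:1, N:1, O:3.
Total: 12.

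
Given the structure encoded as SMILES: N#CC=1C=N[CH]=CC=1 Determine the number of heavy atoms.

Every atom symbol written in the SMILES (organic subset) is one heavy atom; implicit H are not written.
Heavy atoms by element → C:6, N:2.
Total: 8.

8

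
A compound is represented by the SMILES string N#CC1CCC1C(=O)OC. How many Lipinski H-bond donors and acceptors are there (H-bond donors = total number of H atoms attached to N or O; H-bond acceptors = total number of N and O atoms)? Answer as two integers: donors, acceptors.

Donors: find every N or O and count the H atoms it carries.
  atom 1 (N): bond orders sum to 3 → 0 H
  atom 8 (O): bond orders sum to 2 → 0 H
  atom 9 (O): bond orders sum to 2 → 0 H
Lipinski HBD = 0.
Acceptors: N atoms = 1, O atoms = 2 → HBA = 3.

0, 3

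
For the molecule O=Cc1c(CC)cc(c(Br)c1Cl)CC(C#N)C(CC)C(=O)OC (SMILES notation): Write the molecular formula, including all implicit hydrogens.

C17H19BrClNO3

Walk through each heavy atom and fill implicit hydrogens from standard valence (C 4, N 3, O 2, S 2, halogen 1); for lowercase aromatic atoms, an aromatic c carries 1 H when it has two neighbours and 0 H with three, and aromatic n carries 0 H:
  atom 1: O, bond orders sum to 2 (valence 2) → 0 H
  atom 2: C, bond orders sum to 3 (valence 4) → 1 H
  atom 3: aromatic c, 3 neighbours → 0 H
  atom 4: aromatic c, 3 neighbours → 0 H
  atom 5: C, bond orders sum to 2 (valence 4) → 2 H
  atom 6: C, bond orders sum to 1 (valence 4) → 3 H
  atom 7: aromatic c, 2 neighbours → 1 H
  atom 8: aromatic c, 3 neighbours → 0 H
  atom 9: aromatic c, 3 neighbours → 0 H
  atom 10: Br (halogen, monovalent) → 0 H
  atom 11: aromatic c, 3 neighbours → 0 H
  atom 12: Cl (halogen, monovalent) → 0 H
  atom 13: C, bond orders sum to 2 (valence 4) → 2 H
  atom 14: C, bond orders sum to 3 (valence 4) → 1 H
  atom 15: C, bond orders sum to 4 (valence 4) → 0 H
  atom 16: N, bond orders sum to 3 (valence 3) → 0 H
  atom 17: C, bond orders sum to 3 (valence 4) → 1 H
  atom 18: C, bond orders sum to 2 (valence 4) → 2 H
  atom 19: C, bond orders sum to 1 (valence 4) → 3 H
  atom 20: C, bond orders sum to 4 (valence 4) → 0 H
  atom 21: O, bond orders sum to 2 (valence 2) → 0 H
  atom 22: O, bond orders sum to 2 (valence 2) → 0 H
  atom 23: C, bond orders sum to 1 (valence 4) → 3 H
Totals → C:17, H:19, Br:1, Cl:1, N:1, O:3.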